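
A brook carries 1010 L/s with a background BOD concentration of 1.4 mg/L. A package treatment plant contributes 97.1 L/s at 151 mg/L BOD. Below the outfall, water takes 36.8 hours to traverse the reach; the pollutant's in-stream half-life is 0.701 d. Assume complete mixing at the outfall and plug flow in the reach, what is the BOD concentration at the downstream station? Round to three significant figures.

Mixed concentration C = ΣQC/ΣQ = (1010·1.400 + 97.10·151.0) / 1107 = 16080/1107 = 14.52 mg/L.
Half-life 0.701 d → k = ln 2 / 0.701 = 0.9888 d⁻¹.
Decay over the reach: 14.52·exp(−kt) = 14.52·0.2196 = 3.188 mg/L.

3.19 mg/L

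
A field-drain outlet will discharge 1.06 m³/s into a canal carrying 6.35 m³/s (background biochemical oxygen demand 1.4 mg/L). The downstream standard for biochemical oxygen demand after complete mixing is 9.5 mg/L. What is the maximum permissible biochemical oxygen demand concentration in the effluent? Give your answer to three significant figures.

58.0 mg/L

At the limit, (Qr·Cr + Qe·Cₑ)/(Qr + Qe) = 9.5:
Cₑ = (7.410·9.5 − 6.350·1.400) / 1.060 = 58.02 mg/L.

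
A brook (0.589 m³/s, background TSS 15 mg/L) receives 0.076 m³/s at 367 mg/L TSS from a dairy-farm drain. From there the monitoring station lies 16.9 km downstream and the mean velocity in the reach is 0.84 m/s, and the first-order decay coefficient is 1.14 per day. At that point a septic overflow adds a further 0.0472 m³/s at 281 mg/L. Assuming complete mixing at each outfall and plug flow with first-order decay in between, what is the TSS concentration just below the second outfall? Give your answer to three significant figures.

Mixed concentration C = ΣQC/ΣQ = (0.5890·15.00 + 0.07600·367.0) / 0.6650 = 36.73/0.6650 = 55.23 mg/L; combined flow 0.6650 m³/s.
Travel time t = 16.9·1000 / 0.84 = 20120 s = 5.589 h.
Decay over the reach: 55.23·exp(−kt) = 55.23·0.7669 = 42.35 mg/L.
At the second outfall, C = (0.6650·42.35 + 0.04720·281.0) / (0.6650 + 0.04720) = 58.17 mg/L.

58.2 mg/L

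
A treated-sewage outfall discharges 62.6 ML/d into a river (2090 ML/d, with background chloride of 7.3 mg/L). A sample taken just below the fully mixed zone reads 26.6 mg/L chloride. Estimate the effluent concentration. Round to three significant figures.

671 mg/L

Mass balance: 2090·7.300 + 62.60·Cₑ = 2153·26.60
→ Cₑ = (2153·26.60 − 2090·7.300) / 62.60 = 671.0 mg/L.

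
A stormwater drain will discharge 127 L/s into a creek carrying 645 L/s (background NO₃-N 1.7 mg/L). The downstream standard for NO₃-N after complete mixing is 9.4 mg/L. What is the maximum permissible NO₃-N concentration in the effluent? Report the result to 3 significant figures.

48.5 mg/L

At the limit, (Qr·Cr + Qe·Cₑ)/(Qr + Qe) = 9.4:
Cₑ = (772.0·9.4 − 645.0·1.700) / 127.0 = 48.51 mg/L.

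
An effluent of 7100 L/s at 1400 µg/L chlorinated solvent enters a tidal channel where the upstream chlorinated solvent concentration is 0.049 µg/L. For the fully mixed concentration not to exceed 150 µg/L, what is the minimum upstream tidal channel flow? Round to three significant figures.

Set C_mix = 150: (Q·0.04900 + 7100·1400) / (Q + 7100) = 150
→ Q = 7100·(1400 − 150)/(150 − 0.04900) = 59190 L/s.

59200 L/s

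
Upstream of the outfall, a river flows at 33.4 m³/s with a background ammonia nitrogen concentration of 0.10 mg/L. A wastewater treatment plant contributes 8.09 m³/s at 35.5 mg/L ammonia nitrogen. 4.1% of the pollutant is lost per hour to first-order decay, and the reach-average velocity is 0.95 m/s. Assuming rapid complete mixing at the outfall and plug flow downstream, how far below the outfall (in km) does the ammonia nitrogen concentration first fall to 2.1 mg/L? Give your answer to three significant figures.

Conservation of mass: C = (33.40·0.1000 + 8.090·35.50) / 41.49 = 290.5/41.49 = 7.003 mg/L.
4.1%/h lost → k = −ln(1 − 0.041) = 0.04186 h⁻¹.
Set 7.003·exp(−k·t) = 2.1 → t = ln(7.003/2.1)/k = 103600 s = 28.77 h.
Distance = v·t = 0.95·103600 = 98390 m = 98.39 km.

98.4 km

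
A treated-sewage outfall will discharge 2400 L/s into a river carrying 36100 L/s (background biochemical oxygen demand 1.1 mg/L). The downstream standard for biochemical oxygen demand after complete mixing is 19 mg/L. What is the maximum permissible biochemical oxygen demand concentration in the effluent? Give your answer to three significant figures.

288 mg/L

At the limit, (Qr·Cr + Qe·Cₑ)/(Qr + Qe) = 19:
Cₑ = (38500·19 − 36100·1.100) / 2400 = 288.2 mg/L.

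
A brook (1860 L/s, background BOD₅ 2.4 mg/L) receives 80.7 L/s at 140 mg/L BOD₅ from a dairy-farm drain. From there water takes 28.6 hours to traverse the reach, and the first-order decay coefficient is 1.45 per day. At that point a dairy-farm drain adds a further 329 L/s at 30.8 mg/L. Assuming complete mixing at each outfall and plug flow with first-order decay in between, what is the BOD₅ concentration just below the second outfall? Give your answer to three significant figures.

5.70 mg/L

Mass balance: C = (1860·2.400 + 80.70·140.0) / 1941 = 15760/1941 = 8.122 mg/L; combined flow 1941 L/s.
After decay, C = 8.122 × e^(−kt) = 8.122 × 0.1777 = 1.443 mg/L.
Second outfall: C = (1941·1.443 + 329.0·30.80)/2270 = 5.698 mg/L.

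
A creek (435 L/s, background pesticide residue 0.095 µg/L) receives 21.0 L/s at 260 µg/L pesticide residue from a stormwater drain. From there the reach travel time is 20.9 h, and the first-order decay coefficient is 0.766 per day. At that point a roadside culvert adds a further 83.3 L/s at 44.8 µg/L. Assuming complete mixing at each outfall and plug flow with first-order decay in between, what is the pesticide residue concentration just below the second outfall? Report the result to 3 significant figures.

12.2 µg/L

Conservation of mass: C = (435.0·0.09500 + 21.00·260.0) / 456.0 = 5501/456.0 = 12.06 µg/L; combined flow 456.0 L/s.
After decay, C = 12.06 × e^(−kt) = 12.06 × 0.5132 = 6.192 µg/L.
At the second outfall, C = (456.0·6.192 + 83.30·44.80) / (456.0 + 83.30) = 12.16 µg/L.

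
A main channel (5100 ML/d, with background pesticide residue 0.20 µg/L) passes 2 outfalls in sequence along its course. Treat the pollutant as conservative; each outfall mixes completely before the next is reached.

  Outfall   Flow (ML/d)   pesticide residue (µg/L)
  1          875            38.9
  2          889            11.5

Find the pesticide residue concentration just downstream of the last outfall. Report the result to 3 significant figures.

6.60 µg/L

Below outfall 1: Q → 5975 ML/d, C = (5100·0.2000 + 875.0·38.90)/5975 = 5.867 µg/L.
Below outfall 2: Q → 6864 ML/d, C = (5975·5.867 + 889.0·11.50)/6864 = 6.597 µg/L.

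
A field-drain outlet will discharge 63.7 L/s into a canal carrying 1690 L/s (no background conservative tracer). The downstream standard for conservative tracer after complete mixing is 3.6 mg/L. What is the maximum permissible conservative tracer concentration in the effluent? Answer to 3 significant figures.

99.1 mg/L

At the limit, (Qr·Cr + Qe·Cₑ)/(Qr + Qe) = 3.6:
Cₑ = (1754·3.6 − 1690·0) / 63.70 = 99.11 mg/L.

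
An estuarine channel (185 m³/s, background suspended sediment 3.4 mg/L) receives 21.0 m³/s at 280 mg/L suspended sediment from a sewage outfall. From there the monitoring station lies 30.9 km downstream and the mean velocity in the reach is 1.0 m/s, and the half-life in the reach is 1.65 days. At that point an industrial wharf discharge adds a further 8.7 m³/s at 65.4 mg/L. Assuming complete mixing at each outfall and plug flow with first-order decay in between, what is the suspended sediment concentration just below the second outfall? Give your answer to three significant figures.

Conservation of mass: C = (185.0·3.400 + 21.00·280.0) / 206.0 = 6509/206.0 = 31.60 mg/L; combined flow 206.0 m³/s.
Travel time t = 30.9·1000 / 1.0 = 30900 s = 8.583 h.
Half-life 1.65 d → k = ln 2 / 1.65 = 0.4201 d⁻¹.
Applying C = C₀e^(−kt): 31.60 × 0.8605 = 27.19 mg/L.
Second outfall: C = (206.0·27.19 + 8.700·65.40)/214.7 = 28.74 mg/L.

28.7 mg/L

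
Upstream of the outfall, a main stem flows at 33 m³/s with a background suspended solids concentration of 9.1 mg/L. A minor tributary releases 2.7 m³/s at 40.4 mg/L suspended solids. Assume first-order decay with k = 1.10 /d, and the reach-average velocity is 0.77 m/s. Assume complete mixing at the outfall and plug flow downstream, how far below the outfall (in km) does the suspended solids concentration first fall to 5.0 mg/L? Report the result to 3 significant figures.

50.2 km

Conservation of mass: C = (33.00·9.100 + 2.700·40.40) / 35.70 = 409.4/35.70 = 11.47 mg/L.
Set 11.47·exp(−k·t) = 5.0 → t = ln(11.47/5.0)/k = 65200 s = 18.11 h.
Distance = v·t = 0.77·65200 = 50200 m = 50.20 km.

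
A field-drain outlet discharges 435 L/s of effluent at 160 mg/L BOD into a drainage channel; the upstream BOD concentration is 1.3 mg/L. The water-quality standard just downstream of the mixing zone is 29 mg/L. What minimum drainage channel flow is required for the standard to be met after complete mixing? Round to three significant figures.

2060 L/s

Set C_mix = 29: (Q·1.300 + 435.0·160.0) / (Q + 435.0) = 29
→ Q = 435.0·(160.0 − 29)/(29 − 1.300) = 2057 L/s.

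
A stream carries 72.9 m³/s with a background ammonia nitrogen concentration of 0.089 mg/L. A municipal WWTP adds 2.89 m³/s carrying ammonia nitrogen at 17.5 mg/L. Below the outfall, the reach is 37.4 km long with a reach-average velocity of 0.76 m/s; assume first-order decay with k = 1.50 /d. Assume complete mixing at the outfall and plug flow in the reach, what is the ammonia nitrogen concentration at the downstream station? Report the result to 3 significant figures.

After mixing, C = (72.90·0.08900 + 2.890·17.50) / 75.79 = 57.06/75.79 = 0.7529 mg/L.
Travel time t = 37.4·1000 / 0.76 = 49210 s = 13.67 h.
After decay, C = 0.7529 × e^(−kt) = 0.7529 × 0.4256 = 0.3204 mg/L.

0.320 mg/L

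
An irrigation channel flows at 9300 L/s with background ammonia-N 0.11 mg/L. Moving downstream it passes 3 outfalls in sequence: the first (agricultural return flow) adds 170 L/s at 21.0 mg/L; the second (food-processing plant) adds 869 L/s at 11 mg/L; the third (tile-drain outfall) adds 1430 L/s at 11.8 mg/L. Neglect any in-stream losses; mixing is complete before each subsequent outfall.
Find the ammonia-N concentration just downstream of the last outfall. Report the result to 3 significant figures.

2.64 mg/L

Outfall 1: combined Q = 9470 L/s; C = (9300·0.1100 + 170.0·21.00)/9470 = 0.4850 mg/L.
Outfall 2: combined Q = 10340 L/s; C = (9470·0.4850 + 869.0·11.00)/10340 = 1.369 mg/L.
Outfall 3: combined Q = 11770 L/s; C = (10340·1.369 + 1430·11.80)/11770 = 2.636 mg/L.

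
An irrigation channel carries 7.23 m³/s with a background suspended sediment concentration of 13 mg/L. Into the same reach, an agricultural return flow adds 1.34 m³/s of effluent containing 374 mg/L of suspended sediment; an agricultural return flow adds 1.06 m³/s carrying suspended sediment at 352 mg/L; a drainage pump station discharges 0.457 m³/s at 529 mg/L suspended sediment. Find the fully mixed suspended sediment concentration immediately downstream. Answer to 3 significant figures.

120 mg/L

After mixing, C = (7.230·13.00 + 1.340·374.0 + 1.060·352.0 + 0.4570·529.0) / 10.09 = 1210/10.09 = 120.0 mg/L.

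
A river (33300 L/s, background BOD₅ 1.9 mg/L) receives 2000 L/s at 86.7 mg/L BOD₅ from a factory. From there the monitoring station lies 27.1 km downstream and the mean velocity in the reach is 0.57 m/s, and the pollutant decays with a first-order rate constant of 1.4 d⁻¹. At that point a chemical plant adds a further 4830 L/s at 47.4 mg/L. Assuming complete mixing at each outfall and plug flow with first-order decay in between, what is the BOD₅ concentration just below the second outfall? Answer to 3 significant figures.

8.43 mg/L

Mass balance: C = (33300·1.900 + 2000·86.70) / 35300 = 236700/35300 = 6.705 mg/L; combined flow 35300 L/s.
Travel time t = 27.1·1000 / 0.57 = 47540 s = 13.21 h.
Decay over the reach: 6.705·exp(−kt) = 6.705·0.4628 = 3.103 mg/L.
Second outfall: C = (35300·3.103 + 4830·47.40)/40130 = 8.435 mg/L.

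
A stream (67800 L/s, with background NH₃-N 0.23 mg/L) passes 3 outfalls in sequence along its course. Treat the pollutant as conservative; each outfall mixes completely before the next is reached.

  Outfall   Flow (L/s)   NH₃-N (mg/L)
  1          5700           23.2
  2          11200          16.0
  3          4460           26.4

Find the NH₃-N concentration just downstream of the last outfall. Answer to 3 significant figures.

4.99 mg/L

Below outfall 1: Q → 73500 L/s, C = (67800·0.2300 + 5700·23.20)/73500 = 2.011 mg/L.
Below outfall 2: Q → 84700 L/s, C = (73500·2.011 + 11200·16.00)/84700 = 3.861 mg/L.
Below outfall 3: Q → 89160 L/s, C = (84700·3.861 + 4460·26.40)/89160 = 4.989 mg/L.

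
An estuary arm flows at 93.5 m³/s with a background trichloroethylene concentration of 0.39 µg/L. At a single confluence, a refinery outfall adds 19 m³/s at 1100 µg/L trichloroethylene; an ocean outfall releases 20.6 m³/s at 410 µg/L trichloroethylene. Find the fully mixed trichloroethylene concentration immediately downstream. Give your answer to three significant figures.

Flow-weighted average: C = (93.50·0.3900 + 19.00·1100 + 20.60·410.0) / 133.1 = 29380/133.1 = 220.8 µg/L.

221 µg/L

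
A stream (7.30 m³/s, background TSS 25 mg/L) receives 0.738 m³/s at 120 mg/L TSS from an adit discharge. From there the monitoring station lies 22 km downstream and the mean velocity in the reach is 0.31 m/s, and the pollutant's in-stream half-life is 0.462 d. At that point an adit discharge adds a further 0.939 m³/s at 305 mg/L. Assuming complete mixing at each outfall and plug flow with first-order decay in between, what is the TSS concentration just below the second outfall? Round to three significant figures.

40.7 mg/L

Mass balance: C = (7.300·25.00 + 0.7380·120.0) / 8.038 = 271.1/8.038 = 33.72 mg/L; combined flow 8.038 m³/s.
Travel time t = 22·1000 / 0.31 = 70970 s = 19.71 h.
Half-life 0.462 d → k = ln 2 / 0.462 = 1.500 d⁻¹.
Decay over the reach: 33.72·exp(−kt) = 33.72·0.2916 = 9.834 mg/L.
Second outfall: C = (8.038·9.834 + 0.9390·305.0)/8.977 = 40.71 mg/L.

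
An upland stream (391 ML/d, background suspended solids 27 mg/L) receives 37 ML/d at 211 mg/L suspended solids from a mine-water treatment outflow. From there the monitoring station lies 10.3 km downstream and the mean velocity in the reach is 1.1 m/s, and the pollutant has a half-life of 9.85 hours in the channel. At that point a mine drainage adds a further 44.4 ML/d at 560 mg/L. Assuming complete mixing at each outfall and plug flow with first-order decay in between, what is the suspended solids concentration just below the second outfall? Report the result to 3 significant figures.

85.0 mg/L

Conservation of mass: C = (391.0·27.00 + 37.00·211.0) / 428.0 = 18360/428.0 = 42.91 mg/L; combined flow 428.0 ML/d.
Travel time t = 10.3·1000 / 1.1 = 9364 s = 2.601 h.
Half-life 9.85 h → k = ln 2 / 9.85 = 0.07037 h⁻¹ = 1.689 d⁻¹.
Applying C = C₀e^(−kt): 42.91 × 0.8327 = 35.73 mg/L.
At the second outfall, C = (428.0·35.73 + 44.40·560.0) / (428.0 + 44.40) = 85.01 mg/L.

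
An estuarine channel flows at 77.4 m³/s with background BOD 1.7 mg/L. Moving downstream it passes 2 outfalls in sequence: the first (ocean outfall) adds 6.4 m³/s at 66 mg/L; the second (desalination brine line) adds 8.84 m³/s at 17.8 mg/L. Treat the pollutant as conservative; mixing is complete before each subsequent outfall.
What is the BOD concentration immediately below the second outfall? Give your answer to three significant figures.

7.68 mg/L

After outfall 1: Q = 77.40 + 6.400 = 83.80 m³/s; C = (77.40·1.700 + 6.400·66.00)/83.80 = 6.611 mg/L.
After outfall 2: Q = 83.80 + 8.840 = 92.64 m³/s; C = (83.80·6.611 + 8.840·17.80)/92.64 = 7.678 mg/L.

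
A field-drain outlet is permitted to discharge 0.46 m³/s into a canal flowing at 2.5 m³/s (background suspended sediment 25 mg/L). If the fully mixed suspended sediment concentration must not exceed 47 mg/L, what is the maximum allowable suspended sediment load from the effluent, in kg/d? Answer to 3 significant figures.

Mass balance at the limit: 2.500·25.00 + 0.4600·Cₑ = 2.960·47 → Cₑ = 166.6 mg/L.
Load = 0.4600 m³/s × 166.6 g/m³ × 86 400 s/d = 6620 kg/d.

6620 kg/d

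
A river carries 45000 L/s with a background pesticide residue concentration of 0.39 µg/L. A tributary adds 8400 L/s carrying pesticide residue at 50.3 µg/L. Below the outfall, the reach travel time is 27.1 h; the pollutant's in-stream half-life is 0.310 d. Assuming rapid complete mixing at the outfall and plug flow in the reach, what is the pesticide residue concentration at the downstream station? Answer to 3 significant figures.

Flow-weighted average: C = (45000·0.3900 + 8400·50.30) / 53400 = 440100/53400 = 8.241 µg/L.
Half-life 0.310 d → k = ln 2 / 0.310 = 2.236 d⁻¹.
After decay, C = 8.241 × e^(−kt) = 8.241 × 0.08008 = 0.6599 µg/L.

0.660 µg/L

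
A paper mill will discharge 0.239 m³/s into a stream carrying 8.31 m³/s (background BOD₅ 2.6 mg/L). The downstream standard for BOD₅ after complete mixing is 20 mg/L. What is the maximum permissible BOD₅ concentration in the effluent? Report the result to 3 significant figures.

At the limit, (Qr·Cr + Qe·Cₑ)/(Qr + Qe) = 20:
Cₑ = (8.549·20 − 8.310·2.600) / 0.2390 = 625.0 mg/L.

625 mg/L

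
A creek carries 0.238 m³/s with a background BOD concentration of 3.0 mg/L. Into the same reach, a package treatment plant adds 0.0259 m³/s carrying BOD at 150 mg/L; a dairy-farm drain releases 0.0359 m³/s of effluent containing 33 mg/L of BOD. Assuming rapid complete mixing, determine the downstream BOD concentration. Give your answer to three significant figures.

Conservation of mass: C = (0.2380·3.000 + 0.02590·150.0 + 0.03590·33.00) / 0.2998 = 5.784/0.2998 = 19.29 mg/L.

19.3 mg/L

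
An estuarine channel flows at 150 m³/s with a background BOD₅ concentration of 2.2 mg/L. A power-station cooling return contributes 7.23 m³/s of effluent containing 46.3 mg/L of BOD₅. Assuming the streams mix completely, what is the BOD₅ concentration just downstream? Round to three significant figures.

4.23 mg/L

Flow-weighted average: C = (150.0·2.200 + 7.230·46.30) / 157.2 = 664.7/157.2 = 4.228 mg/L.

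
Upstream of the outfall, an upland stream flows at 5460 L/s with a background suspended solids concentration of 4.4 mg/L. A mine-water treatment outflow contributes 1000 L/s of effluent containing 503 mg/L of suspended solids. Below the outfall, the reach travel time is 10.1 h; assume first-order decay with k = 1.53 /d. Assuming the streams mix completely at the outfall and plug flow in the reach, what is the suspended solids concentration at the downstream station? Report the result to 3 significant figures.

42.9 mg/L

After mixing, C = (5460·4.400 + 1000·503.0) / 6460 = 527000/6460 = 81.58 mg/L.
Decay over the reach: 81.58·exp(−kt) = 81.58·0.5253 = 42.85 mg/L.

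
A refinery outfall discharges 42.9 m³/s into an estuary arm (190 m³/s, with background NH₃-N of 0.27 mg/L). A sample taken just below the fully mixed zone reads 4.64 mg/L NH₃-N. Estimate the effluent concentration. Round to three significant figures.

24.0 mg/L

Mass balance: 190.0·0.2700 + 42.90·Cₑ = 232.9·4.640
→ Cₑ = (232.9·4.640 − 190.0·0.2700) / 42.90 = 23.99 mg/L.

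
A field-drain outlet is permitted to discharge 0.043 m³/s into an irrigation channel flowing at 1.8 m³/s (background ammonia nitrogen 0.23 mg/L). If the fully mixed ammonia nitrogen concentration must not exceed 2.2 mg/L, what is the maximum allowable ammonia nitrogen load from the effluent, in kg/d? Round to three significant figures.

315 kg/d

Mass balance at the limit: 1.800·0.2300 + 0.04300·Cₑ = 1.843·2.2 → Cₑ = 84.67 mg/L.
Load = 0.04300 m³/s × 84.67 g/m³ × 86 400 s/d = 314.5 kg/d.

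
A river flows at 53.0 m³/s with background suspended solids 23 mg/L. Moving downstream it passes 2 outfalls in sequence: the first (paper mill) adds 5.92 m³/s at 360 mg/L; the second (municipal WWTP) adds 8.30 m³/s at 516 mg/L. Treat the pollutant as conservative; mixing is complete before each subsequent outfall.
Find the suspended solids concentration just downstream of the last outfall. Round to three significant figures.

114 mg/L

After outfall 1: Q = 53.00 + 5.920 = 58.92 m³/s; C = (53.00·23.00 + 5.920·360.0)/58.92 = 56.86 mg/L.
After outfall 2: Q = 58.92 + 8.300 = 67.22 m³/s; C = (58.92·56.86 + 8.300·516.0)/67.22 = 113.6 mg/L.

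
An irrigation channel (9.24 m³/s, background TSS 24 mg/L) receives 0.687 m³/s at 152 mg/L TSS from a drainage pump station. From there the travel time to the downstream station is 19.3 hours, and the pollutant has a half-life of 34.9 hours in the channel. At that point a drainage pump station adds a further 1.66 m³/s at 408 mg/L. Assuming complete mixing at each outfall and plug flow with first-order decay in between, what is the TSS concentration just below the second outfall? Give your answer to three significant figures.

77.6 mg/L

After mixing, C = (9.240·24.00 + 0.6870·152.0) / 9.927 = 326.2/9.927 = 32.86 mg/L; combined flow 9.927 m³/s.
Half-life 34.9 h → k = ln 2 / 34.9 = 0.01986 h⁻¹ = 0.4767 d⁻¹.
First-order decay: C = 32.86·exp(−k·t) = 32.86·0.6816 = 22.40 mg/L.
Second outfall: C = (9.927·22.40 + 1.660·408.0)/11.59 = 77.64 mg/L.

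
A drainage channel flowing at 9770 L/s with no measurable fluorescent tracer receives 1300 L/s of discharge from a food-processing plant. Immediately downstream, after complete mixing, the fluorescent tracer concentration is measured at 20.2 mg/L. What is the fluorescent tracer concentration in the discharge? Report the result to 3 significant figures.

172 mg/L

Mass balance: 9770·0 + 1300·Cₑ = 11070·20.20
→ Cₑ = (11070·20.20 − 9770·0) / 1300 = 172.0 mg/L.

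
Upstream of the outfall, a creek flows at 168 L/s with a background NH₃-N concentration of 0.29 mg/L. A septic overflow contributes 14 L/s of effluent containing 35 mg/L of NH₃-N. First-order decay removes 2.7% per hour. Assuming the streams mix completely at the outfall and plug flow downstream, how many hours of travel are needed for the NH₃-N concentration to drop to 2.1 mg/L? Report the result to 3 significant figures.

Conservation of mass: C = (168.0·0.2900 + 14.00·35.00) / 182.0 = 538.7/182.0 = 2.960 mg/L.
2.7%/h lost → k = −ln(1 − 0.027) = 0.02737 h⁻¹.
2.960·exp(−k·t) = 2.1 → t = ln(2.960/2.1)/k = 45150 s = 12.54 h.

12.5 h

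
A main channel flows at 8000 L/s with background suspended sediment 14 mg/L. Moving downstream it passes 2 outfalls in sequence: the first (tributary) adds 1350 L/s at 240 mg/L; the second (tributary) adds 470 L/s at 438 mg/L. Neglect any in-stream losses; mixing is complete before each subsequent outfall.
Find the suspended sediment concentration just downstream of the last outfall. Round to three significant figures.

65.4 mg/L

Outfall 1: combined Q = 9350 L/s; C = (8000·14.00 + 1350·240.0)/9350 = 46.63 mg/L.
Outfall 2: combined Q = 9820 L/s; C = (9350·46.63 + 470.0·438.0)/9820 = 65.36 mg/L.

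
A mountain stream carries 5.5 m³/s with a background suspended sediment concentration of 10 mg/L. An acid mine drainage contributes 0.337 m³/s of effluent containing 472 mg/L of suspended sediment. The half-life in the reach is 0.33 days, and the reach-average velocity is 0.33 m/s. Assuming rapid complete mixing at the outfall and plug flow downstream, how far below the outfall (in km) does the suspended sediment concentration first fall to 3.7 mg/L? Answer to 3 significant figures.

31.1 km

Conservation of mass: C = (5.500·10.00 + 0.3370·472.0) / 5.837 = 214.1/5.837 = 36.67 mg/L.
Half-life 0.33 d → k = ln 2 / 0.33 = 2.100 d⁻¹.
Set 36.67·exp(−k·t) = 3.7 → t = ln(36.67/3.7)/k = 94350 s = 26.21 h.
Distance = v·t = 0.33·94350 = 31140 m = 31.14 km.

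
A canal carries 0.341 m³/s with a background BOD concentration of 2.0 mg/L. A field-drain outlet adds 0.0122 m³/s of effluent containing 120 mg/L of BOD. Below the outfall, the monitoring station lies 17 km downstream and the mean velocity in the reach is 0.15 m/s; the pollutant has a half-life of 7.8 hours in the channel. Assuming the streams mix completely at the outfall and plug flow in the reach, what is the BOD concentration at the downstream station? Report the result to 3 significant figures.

0.370 mg/L

Conservation of mass: C = (0.3410·2.000 + 0.01220·120.0) / 0.3532 = 2.146/0.3532 = 6.076 mg/L.
Travel time t = 17·1000 / 0.15 = 113300 s = 31.48 h.
Half-life 7.8 h → k = ln 2 / 7.8 = 0.08887 h⁻¹ = 2.133 d⁻¹.
Applying C = C₀e^(−kt): 6.076 × 0.06096 = 0.3704 mg/L.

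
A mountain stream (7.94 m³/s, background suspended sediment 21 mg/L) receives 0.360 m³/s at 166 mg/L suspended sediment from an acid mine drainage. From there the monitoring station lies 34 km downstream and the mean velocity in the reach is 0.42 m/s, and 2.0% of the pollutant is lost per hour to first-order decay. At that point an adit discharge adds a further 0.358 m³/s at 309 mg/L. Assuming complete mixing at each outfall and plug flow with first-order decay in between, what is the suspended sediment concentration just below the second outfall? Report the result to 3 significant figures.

Conservation of mass: C = (7.940·21.00 + 0.3600·166.0) / 8.300 = 226.5/8.300 = 27.29 mg/L; combined flow 8.300 m³/s.
Travel time t = 34·1000 / 0.42 = 80950 s = 22.49 h.
2.0%/h lost → k = −ln(1 − 0.02) = 0.02020 h⁻¹.
First-order decay: C = 27.29·exp(−k·t) = 27.29·0.6349 = 17.33 mg/L.
Second outfall: C = (8.300·17.33 + 0.3580·309.0)/8.658 = 29.39 mg/L.

29.4 mg/L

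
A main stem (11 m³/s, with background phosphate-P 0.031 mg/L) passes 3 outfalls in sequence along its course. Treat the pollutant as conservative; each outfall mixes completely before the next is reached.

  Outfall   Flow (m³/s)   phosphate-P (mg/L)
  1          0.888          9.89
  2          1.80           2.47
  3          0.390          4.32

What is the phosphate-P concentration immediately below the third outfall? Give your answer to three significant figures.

1.08 mg/L

Below outfall 1: Q → 11.89 m³/s, C = (11.00·0.03100 + 0.8880·9.890)/11.89 = 0.7674 mg/L.
Below outfall 2: Q → 13.69 m³/s, C = (11.89·0.7674 + 1.800·2.470)/13.69 = 0.9913 mg/L.
Below outfall 3: Q → 14.08 m³/s, C = (13.69·0.9913 + 0.3900·4.320)/14.08 = 1.084 mg/L.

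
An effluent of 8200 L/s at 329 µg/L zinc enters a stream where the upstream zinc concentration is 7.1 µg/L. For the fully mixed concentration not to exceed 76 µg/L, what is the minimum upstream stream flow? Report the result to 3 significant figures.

30100 L/s

Set C_mix = 76: (Q·7.100 + 8200·329.0) / (Q + 8200) = 76
→ Q = 8200·(329.0 − 76)/(76 − 7.100) = 30110 L/s.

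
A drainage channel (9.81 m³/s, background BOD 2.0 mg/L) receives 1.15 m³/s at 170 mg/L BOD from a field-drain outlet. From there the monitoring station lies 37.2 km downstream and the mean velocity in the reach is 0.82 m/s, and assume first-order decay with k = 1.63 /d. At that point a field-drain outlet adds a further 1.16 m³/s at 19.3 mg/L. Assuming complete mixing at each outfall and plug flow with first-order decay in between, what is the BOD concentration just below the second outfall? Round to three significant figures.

9.39 mg/L

Flow-weighted average: C = (9.810·2.000 + 1.150·170.0) / 10.96 = 215.1/10.96 = 19.63 mg/L; combined flow 10.96 m³/s.
Travel time t = 37.2·1000 / 0.82 = 45370 s = 12.60 h.
Applying C = C₀e^(−kt): 19.63 × 0.4249 = 8.340 mg/L.
At the second outfall, C = (10.96·8.340 + 1.160·19.30) / (10.96 + 1.160) = 9.389 mg/L.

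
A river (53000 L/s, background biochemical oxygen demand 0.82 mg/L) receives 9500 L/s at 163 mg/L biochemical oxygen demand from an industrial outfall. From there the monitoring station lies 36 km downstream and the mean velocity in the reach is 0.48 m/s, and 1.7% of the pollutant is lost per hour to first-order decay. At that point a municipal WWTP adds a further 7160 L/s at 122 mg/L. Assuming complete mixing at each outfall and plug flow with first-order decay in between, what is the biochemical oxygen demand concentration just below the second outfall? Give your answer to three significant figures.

After mixing, C = (53000·0.8200 + 9500·163.0) / 62500 = 1592000/62500 = 25.47 mg/L; combined flow 62500 L/s.
Travel time t = 36·1000 / 0.48 = 75000 s = 20.83 h.
1.7%/h lost → k = −ln(1 − 0.017) = 0.01715 h⁻¹.
First-order decay: C = 25.47·exp(−k·t) = 25.47·0.6996 = 17.82 mg/L.
Second outfall: C = (62500·17.82 + 7160·122.0)/69660 = 28.53 mg/L.

28.5 mg/L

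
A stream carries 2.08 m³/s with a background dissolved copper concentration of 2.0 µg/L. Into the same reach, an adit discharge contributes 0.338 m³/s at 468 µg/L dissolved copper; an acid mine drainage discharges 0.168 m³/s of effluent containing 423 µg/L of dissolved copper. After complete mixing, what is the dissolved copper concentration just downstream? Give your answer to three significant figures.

90.3 µg/L

After mixing, C = (2.080·2.000 + 0.3380·468.0 + 0.1680·423.0) / 2.586 = 233.4/2.586 = 90.26 µg/L.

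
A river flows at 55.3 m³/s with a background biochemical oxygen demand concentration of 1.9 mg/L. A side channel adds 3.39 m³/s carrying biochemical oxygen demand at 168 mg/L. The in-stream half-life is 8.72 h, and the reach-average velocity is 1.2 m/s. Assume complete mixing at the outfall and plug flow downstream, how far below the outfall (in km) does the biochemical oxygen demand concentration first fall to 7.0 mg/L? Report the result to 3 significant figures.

27.0 km

Mass balance: C = (55.30·1.900 + 3.390·168.0) / 58.69 = 674.6/58.69 = 11.49 mg/L.
Half-life 8.72 h → k = ln 2 / 8.72 = 0.07949 h⁻¹ = 1.908 d⁻¹.
Set 11.49·exp(−k·t) = 7.0 → t = ln(11.49/7.0)/k = 22460 s = 6.239 h.
Distance = v·t = 1.2·22460 = 26950 m = 26.95 km.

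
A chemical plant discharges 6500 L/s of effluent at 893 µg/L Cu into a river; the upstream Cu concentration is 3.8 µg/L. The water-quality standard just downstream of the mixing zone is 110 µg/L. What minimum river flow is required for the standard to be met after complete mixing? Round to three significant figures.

47900 L/s

Set C_mix = 110: (Q·3.800 + 6500·893.0) / (Q + 6500) = 110
→ Q = 6500·(893.0 − 110)/(110 − 3.800) = 47920 L/s.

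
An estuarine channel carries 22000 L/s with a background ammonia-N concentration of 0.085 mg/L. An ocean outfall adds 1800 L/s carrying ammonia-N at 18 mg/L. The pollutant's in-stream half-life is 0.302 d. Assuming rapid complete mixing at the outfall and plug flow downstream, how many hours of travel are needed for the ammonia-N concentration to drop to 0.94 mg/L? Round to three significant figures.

4.46 h

Conservation of mass: C = (22000·0.08500 + 1800·18.00) / 23800 = 34270/23800 = 1.440 mg/L.
Half-life 0.302 d → k = ln 2 / 0.302 = 2.295 d⁻¹.
1.440·exp(−k·t) = 0.94 → t = ln(1.440/0.94)/k = 16050 s = 4.459 h.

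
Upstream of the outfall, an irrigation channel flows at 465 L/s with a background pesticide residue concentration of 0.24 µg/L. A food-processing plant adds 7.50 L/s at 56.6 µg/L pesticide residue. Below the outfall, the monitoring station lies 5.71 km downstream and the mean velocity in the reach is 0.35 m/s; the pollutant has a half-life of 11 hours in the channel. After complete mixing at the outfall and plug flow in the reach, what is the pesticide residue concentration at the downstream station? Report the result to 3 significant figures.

0.853 µg/L

Mixed concentration C = ΣQC/ΣQ = (465.0·0.2400 + 7.500·56.60) / 472.5 = 536.1/472.5 = 1.135 µg/L.
Travel time t = 5.71·1000 / 0.35 = 16310 s = 4.532 h.
Half-life 11 h → k = ln 2 / 11 = 0.06301 h⁻¹ = 1.512 d⁻¹.
Decay over the reach: 1.135·exp(−kt) = 1.135·0.7516 = 0.8528 µg/L.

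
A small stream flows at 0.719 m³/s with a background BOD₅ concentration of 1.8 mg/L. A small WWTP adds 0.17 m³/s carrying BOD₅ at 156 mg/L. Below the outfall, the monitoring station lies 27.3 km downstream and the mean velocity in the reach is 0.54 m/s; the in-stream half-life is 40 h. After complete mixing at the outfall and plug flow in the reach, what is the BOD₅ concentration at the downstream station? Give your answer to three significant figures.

Conservation of mass: C = (0.7190·1.800 + 0.1700·156.0) / 0.8890 = 27.81/0.8890 = 31.29 mg/L.
Travel time t = 27.3·1000 / 0.54 = 50560 s = 14.04 h.
Half-life 40 h → k = ln 2 / 40 = 0.01733 h⁻¹ = 0.4159 d⁻¹.
Applying C = C₀e^(−kt): 31.29 × 0.7840 = 24.53 mg/L.

24.5 mg/L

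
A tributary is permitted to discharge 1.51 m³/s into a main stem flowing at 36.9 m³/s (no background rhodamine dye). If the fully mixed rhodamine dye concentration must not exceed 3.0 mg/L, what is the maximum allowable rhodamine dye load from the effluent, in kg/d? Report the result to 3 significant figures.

Mass balance at the limit: 36.90·0 + 1.510·Cₑ = 38.41·3.0 → Cₑ = 76.31 mg/L.
Load = 1.510 m³/s × 76.31 g/m³ × 86 400 s/d = 9956 kg/d.

9960 kg/d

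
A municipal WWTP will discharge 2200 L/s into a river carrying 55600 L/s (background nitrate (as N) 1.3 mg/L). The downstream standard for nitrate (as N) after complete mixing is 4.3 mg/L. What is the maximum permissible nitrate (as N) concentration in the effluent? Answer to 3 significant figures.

At the limit, (Qr·Cr + Qe·Cₑ)/(Qr + Qe) = 4.3:
Cₑ = (57800·4.3 − 55600·1.300) / 2200 = 80.12 mg/L.

80.1 mg/L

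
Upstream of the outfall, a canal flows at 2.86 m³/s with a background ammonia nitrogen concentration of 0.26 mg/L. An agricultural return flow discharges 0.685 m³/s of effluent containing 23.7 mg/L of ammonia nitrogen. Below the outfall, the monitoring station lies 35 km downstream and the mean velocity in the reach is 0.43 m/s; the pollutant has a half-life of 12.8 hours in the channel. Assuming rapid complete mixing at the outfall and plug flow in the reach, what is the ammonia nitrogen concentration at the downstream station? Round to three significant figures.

After mixing, C = (2.860·0.2600 + 0.6850·23.70) / 3.545 = 16.98/3.545 = 4.789 mg/L.
Travel time t = 35·1000 / 0.43 = 81400 s = 22.61 h.
Half-life 12.8 h → k = ln 2 / 12.8 = 0.05415 h⁻¹ = 1.300 d⁻¹.
Applying C = C₀e^(−kt): 4.789 × 0.2939 = 1.408 mg/L.

1.41 mg/L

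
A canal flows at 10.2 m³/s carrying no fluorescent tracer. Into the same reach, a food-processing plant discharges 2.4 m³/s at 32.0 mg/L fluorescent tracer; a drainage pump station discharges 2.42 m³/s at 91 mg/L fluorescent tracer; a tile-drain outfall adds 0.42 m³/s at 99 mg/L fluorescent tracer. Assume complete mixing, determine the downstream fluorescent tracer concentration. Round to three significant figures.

Mass balance: C = (10.20·0 + 2.400·32.00 + 2.420·91.00 + 0.4200·99.00) / 15.44 = 338.6/15.44 = 21.93 mg/L.

21.9 mg/L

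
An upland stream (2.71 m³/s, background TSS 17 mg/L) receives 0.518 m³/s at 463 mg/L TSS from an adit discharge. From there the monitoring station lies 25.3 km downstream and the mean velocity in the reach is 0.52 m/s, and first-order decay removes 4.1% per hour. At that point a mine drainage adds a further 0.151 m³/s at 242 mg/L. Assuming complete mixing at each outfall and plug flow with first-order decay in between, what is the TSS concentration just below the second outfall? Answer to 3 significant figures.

58.9 mg/L

Mixed concentration C = ΣQC/ΣQ = (2.710·17.00 + 0.5180·463.0) / 3.228 = 285.9/3.228 = 88.57 mg/L; combined flow 3.228 m³/s.
Travel time t = 25.3·1000 / 0.52 = 48650 s = 13.51 h.
4.1%/h lost → k = −ln(1 − 0.041) = 0.04186 h⁻¹.
First-order decay: C = 88.57·exp(−k·t) = 88.57·0.5679 = 50.30 mg/L.
Second outfall: C = (3.228·50.30 + 0.1510·242.0)/3.379 = 58.87 mg/L.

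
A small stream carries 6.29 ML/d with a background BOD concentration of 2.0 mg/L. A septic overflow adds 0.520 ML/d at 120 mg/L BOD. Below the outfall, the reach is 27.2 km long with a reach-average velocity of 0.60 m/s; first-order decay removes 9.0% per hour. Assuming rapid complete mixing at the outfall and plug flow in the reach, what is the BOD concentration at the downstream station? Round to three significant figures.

3.36 mg/L

Conservation of mass: C = (6.290·2.000 + 0.5200·120.0) / 6.810 = 74.98/6.810 = 11.01 mg/L.
Travel time t = 27.2·1000 / 0.60 = 45330 s = 12.59 h.
9.0%/h lost → k = −ln(1 − 0.09) = 0.09431 h⁻¹.
First-order decay: C = 11.01·exp(−k·t) = 11.01·0.3049 = 3.358 mg/L.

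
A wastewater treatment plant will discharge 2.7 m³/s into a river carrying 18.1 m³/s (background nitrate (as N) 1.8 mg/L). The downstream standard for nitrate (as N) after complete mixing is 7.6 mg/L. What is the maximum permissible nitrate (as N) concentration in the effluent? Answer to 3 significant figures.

At the limit, (Qr·Cr + Qe·Cₑ)/(Qr + Qe) = 7.6:
Cₑ = (20.80·7.6 − 18.10·1.800) / 2.700 = 46.48 mg/L.

46.5 mg/L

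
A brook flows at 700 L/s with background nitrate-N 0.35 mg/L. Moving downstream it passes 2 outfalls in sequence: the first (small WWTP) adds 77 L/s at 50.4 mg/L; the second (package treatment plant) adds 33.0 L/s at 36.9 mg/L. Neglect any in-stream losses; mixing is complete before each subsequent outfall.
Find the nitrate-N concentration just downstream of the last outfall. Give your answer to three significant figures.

Outfall 1: combined Q = 777.0 L/s; C = (700.0·0.3500 + 77.00·50.40)/777.0 = 5.310 mg/L.
Outfall 2: combined Q = 810.0 L/s; C = (777.0·5.310 + 33.00·36.90)/810.0 = 6.597 mg/L.

6.60 mg/L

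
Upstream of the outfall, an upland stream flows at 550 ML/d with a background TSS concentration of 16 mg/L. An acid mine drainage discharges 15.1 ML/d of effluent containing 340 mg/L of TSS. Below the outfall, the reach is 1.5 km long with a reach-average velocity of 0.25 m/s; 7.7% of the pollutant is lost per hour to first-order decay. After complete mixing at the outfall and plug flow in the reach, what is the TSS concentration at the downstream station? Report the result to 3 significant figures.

After mixing, C = (550.0·16.00 + 15.10·340.0) / 565.1 = 13930/565.1 = 24.66 mg/L.
Travel time t = 1.5·1000 / 0.25 = 6000 s = 1.667 h.
7.7%/h lost → k = −ln(1 − 0.077) = 0.08013 h⁻¹.
After decay, C = 24.66 × e^(−kt) = 24.66 × 0.8750 = 21.58 mg/L.

21.6 mg/L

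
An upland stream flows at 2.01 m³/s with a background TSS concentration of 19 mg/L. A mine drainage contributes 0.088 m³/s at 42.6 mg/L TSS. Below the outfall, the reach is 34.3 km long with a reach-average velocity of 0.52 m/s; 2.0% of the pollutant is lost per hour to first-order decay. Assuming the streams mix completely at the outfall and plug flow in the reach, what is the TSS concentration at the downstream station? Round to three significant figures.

Conservation of mass: C = (2.010·19.00 + 0.08800·42.60) / 2.098 = 41.94/2.098 = 19.99 mg/L.
Travel time t = 34.3·1000 / 0.52 = 65960 s = 18.32 h.
2.0%/h lost → k = −ln(1 − 0.02) = 0.02020 h⁻¹.
After decay, C = 19.99 × e^(−kt) = 19.99 × 0.6906 = 13.81 mg/L.

13.8 mg/L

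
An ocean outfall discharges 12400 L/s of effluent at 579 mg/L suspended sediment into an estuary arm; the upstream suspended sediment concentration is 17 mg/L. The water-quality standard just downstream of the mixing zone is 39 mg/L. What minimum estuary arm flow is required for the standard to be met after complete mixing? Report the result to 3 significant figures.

304000 L/s

Set C_mix = 39: (Q·17.00 + 12400·579.0) / (Q + 12400) = 39
→ Q = 12400·(579.0 − 39)/(39 − 17.00) = 304400 L/s.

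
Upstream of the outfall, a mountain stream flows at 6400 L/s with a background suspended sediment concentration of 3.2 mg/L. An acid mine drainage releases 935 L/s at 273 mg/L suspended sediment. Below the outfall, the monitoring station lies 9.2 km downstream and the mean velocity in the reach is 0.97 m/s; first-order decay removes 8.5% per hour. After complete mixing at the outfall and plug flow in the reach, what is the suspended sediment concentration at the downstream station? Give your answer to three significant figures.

29.7 mg/L

Flow-weighted average: C = (6400·3.200 + 935.0·273.0) / 7335 = 275700/7335 = 37.59 mg/L.
Travel time t = 9.2·1000 / 0.97 = 9485 s = 2.635 h.
8.5%/h lost → k = −ln(1 − 0.085) = 0.08883 h⁻¹.
Decay over the reach: 37.59·exp(−kt) = 37.59·0.7913 = 29.75 mg/L.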